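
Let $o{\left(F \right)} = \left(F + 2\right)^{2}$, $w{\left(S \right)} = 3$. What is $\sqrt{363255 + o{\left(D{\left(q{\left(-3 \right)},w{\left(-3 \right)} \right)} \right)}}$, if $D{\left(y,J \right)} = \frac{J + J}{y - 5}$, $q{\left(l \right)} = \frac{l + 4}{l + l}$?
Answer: $\frac{\sqrt{349088731}}{31} \approx 602.71$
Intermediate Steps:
$q{\left(l \right)} = \frac{4 + l}{2 l}$
$D{\left(y,J \right)} = \frac{2 J}{-5 + y}$
$o{\left(F \right)} = \left(2 + F\right)^{2}$
$\sqrt{363255 + o{\left(D{\left(q{\left(-3 \right)},w{\left(-3 \right)} \right)} \right)}} = \sqrt{363255 + \left(2 + 2 \cdot 3 \frac{1}{-5 + \frac{4 - 3}{2 \left(-3\right)}}\right)^{2}} = \sqrt{363255 + \left(2 + 2 \cdot 3 \frac{1}{-5 + \frac{1}{2} \left(- \frac{1}{3}\right) 1}\right)^{2}} = \sqrt{363255 + \left(2 + 2 \cdot 3 \frac{1}{-5 - \frac{1}{6}}\right)^{2}} = \sqrt{363255 + \left(2 + 2 \cdot 3 \frac{1}{- \frac{31}{6}}\right)^{2}} = \sqrt{363255 + \left(2 + 2 \cdot 3 \left(- \frac{6}{31}\right)\right)^{2}} = \sqrt{363255 + \left(2 - \frac{36}{31}\right)^{2}} = \sqrt{363255 + \left(\frac{26}{31}\right)^{2}} = \sqrt{363255 + \frac{676}{961}} = \sqrt{\frac{349088731}{961}} = \frac{\sqrt{349088731}}{31}$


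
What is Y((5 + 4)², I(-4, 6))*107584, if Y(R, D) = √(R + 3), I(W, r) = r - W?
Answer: 215168*√21 ≈ 9.8602e+5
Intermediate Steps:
Y(R, D) = √(3 + R)
Y((5 + 4)², I(-4, 6))*107584 = √(3 + (5 + 4)²)*107584 = √(3 + 9²)*107584 = √(3 + 81)*107584 = √84*107584 = (2*√21)*107584 = 215168*√21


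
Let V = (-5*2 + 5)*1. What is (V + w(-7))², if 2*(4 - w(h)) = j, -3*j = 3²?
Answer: ¼ ≈ 0.25000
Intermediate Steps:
j = -3 (j = -⅓*3² = -⅓*9 = -3)
w(h) = 11/2 (w(h) = 4 - ½*(-3) = 4 + 3/2 = 11/2)
V = -5 (V = (-10 + 5)*1 = -5*1 = -5)
(V + w(-7))² = (-5 + 11/2)² = (½)² = ¼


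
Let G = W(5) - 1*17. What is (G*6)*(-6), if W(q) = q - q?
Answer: 612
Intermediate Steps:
W(q) = 0
G = -17 (G = 0 - 1*17 = 0 - 17 = -17)
(G*6)*(-6) = -17*6*(-6) = -102*(-6) = 612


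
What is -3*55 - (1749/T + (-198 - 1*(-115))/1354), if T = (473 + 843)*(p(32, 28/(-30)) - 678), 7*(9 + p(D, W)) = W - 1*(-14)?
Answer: -1510178817887/9156108164 ≈ -164.94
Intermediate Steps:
p(D, W) = -7 + W/7 (p(D, W) = -9 + (W - 1*(-14))/7 = -9 + (W + 14)/7 = -9 + (14 + W)/7 = -9 + (2 + W/7) = -7 + W/7)
T = -13524532/15 (T = (473 + 843)*((-7 + (28/(-30))/7) - 678) = 1316*((-7 + (28*(-1/30))/7) - 678) = 1316*((-7 + (⅐)*(-14/15)) - 678) = 1316*((-7 - 2/15) - 678) = 1316*(-107/15 - 678) = 1316*(-10277/15) = -13524532/15 ≈ -9.0164e+5)
-3*55 - (1749/T + (-198 - 1*(-115))/1354) = -3*55 - (1749/(-13524532/15) + (-198 - 1*(-115))/1354) = -165 - (1749*(-15/13524532) + (-198 + 115)*(1/1354)) = -165 - (-26235/13524532 - 83*1/1354) = -165 - (-26235/13524532 - 83/1354) = -165 - 1*(-579029173/9156108164) = -165 + 579029173/9156108164 = -1510178817887/9156108164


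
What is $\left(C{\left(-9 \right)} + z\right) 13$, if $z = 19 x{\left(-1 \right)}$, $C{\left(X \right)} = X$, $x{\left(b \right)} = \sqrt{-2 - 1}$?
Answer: $-117 + 247 i \sqrt{3} \approx -117.0 + 427.82 i$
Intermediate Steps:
$x{\left(b \right)} = i \sqrt{3}$ ($x{\left(b \right)} = \sqrt{-3} = i \sqrt{3}$)
$z = 19 i \sqrt{3} \approx 32.909 i$
$\left(C{\left(-9 \right)} + z\right) 13 = \left(-9 + 19 i \sqrt{3}\right) 13 = -117 + 247 i \sqrt{3}$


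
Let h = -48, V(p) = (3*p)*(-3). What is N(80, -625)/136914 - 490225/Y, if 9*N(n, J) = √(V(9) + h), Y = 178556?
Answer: -490225/178556 + I*√129/1232226 ≈ -2.7455 + 9.2173e-6*I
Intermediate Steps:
V(p) = -9*p
N(n, J) = I*√129/9 (N(n, J) = √(-9*9 - 48)/9 = √(-81 - 48)/9 = √(-129)/9 = (I*√129)/9 = I*√129/9)
N(80, -625)/136914 - 490225/Y = (I*√129/9)/136914 - 490225/178556 = (I*√129/9)*(1/136914) - 490225*1/178556 = I*√129/1232226 - 490225/178556 = -490225/178556 + I*√129/1232226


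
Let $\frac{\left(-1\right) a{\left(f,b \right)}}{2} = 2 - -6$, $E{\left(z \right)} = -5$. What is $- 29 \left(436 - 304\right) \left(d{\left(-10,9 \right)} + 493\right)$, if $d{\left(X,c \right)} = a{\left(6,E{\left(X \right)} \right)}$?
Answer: $-1825956$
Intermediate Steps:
$a{\left(f,b \right)} = -16$ ($a{\left(f,b \right)} = - 2 \left(2 - -6\right) = - 2 \left(2 + 6\right) = \left(-2\right) 8 = -16$)
$d{\left(X,c \right)} = -16$
$- 29 \left(436 - 304\right) \left(d{\left(-10,9 \right)} + 493\right) = - 29 \left(436 - 304\right) \left(-16 + 493\right) = - 29 \cdot 132 \cdot 477 = \left(-29\right) 62964 = -1825956$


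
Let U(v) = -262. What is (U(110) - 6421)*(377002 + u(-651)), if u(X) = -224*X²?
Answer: 631907202226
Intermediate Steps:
(U(110) - 6421)*(377002 + u(-651)) = (-262 - 6421)*(377002 - 224*(-651)²) = -6683*(377002 - 224*423801) = -6683*(377002 - 94931424) = -6683*(-94554422) = 631907202226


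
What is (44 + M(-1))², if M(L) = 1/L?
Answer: 1849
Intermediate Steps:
(44 + M(-1))² = (44 + 1/(-1))² = (44 - 1)² = 43² = 1849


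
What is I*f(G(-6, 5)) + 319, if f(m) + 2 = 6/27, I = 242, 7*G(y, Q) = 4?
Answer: -1001/9 ≈ -111.22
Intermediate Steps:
G(y, Q) = 4/7 (G(y, Q) = (⅐)*4 = 4/7)
f(m) = -16/9 (f(m) = -2 + 6/27 = -2 + 6*(1/27) = -2 + 2/9 = -16/9)
I*f(G(-6, 5)) + 319 = 242*(-16/9) + 319 = -3872/9 + 319 = -1001/9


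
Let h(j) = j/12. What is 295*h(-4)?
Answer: -295/3 ≈ -98.333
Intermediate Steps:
h(j) = j/12 (h(j) = j*(1/12) = j/12)
295*h(-4) = 295*((1/12)*(-4)) = 295*(-⅓) = -295/3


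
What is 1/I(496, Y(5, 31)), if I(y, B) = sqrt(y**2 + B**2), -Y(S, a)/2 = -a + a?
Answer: 1/496 ≈ 0.0020161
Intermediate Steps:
Y(S, a) = 0 (Y(S, a) = -2*(-a + a) = -2*0 = 0)
I(y, B) = sqrt(B**2 + y**2)
1/I(496, Y(5, 31)) = 1/(sqrt(0**2 + 496**2)) = 1/(sqrt(0 + 246016)) = 1/(sqrt(246016)) = 1/496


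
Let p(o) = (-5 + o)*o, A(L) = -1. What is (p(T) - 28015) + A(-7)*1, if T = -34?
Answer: -26690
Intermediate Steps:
p(o) = o*(-5 + o)
(p(T) - 28015) + A(-7)*1 = (-34*(-5 - 34) - 28015) - 1*1 = (-34*(-39) - 28015) - 1 = (1326 - 28015) - 1 = -26689 - 1 = -26690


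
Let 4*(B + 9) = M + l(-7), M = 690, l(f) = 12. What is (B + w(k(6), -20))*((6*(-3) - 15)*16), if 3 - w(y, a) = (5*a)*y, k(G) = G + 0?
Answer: -406296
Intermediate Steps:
k(G) = G
w(y, a) = 3 - 5*a*y
B = 333/2 (B = -9 + (690 + 12)/4 = -9 + (¼)*702 = -9 + 351/2 = 333/2 ≈ 166.50)
(B + w(k(6), -20))*((6*(-3) - 15)*16) = (333/2 + (3 - 5*(-20)*6))*((6*(-3) - 15)*16) = (333/2 + (3 + 600))*((-18 - 15)*16) = (333/2 + 603)*(-33*16) = (1539/2)*(-528) = -406296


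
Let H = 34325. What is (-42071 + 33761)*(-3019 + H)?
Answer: -260152860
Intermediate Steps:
(-42071 + 33761)*(-3019 + H) = (-42071 + 33761)*(-3019 + 34325) = -8310*31306 = -260152860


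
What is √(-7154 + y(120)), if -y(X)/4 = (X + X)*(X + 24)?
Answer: I*√145394 ≈ 381.31*I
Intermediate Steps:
y(X) = -8*X*(24 + X) (y(X) = -4*(X + X)*(X + 24) = -4*2*X*(24 + X) = -8*X*(24 + X))
√(-7154 + y(120)) = √(-7154 - 8*120*(24 + 120)) = √(-7154 - 8*120*144) = √(-7154 - 138240) = √(-145394) = I*√145394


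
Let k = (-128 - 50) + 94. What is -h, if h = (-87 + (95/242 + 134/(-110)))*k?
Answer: -4463298/605 ≈ -7377.4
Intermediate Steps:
k = -84 (k = -178 + 94 = -84)
h = 4463298/605 (h = (-87 + (95/242 + 134/(-110)))*(-84) = (-87 + (95*(1/242) + 134*(-1/110)))*(-84) = (-87 + (95/242 - 67/55))*(-84) = (-87 - 999/1210)*(-84) = -106269/1210*(-84) = 4463298/605 ≈ 7377.4)
-h = -1*4463298/605 = -4463298/605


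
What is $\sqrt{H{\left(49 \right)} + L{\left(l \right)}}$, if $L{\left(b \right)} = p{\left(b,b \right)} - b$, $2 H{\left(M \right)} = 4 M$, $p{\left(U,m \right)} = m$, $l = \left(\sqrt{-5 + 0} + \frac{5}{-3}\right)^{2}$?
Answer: $7 \sqrt{2} \approx 9.8995$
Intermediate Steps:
$l = \left(- \frac{5}{3} + i \sqrt{5}\right)^{2}$ ($l = \left(\sqrt{-5} + 5 \left(- \frac{1}{3}\right)\right)^{2} = \left(i \sqrt{5} - \frac{5}{3}\right)^{2} = \left(- \frac{5}{3} + i \sqrt{5}\right)^{2} \approx -2.2222 - 7.4536 i$)
$H{\left(M \right)} = 2 M$ ($H{\left(M \right)} = \frac{4 M}{2} = 2 M$)
$L{\left(b \right)} = 0$ ($L{\left(b \right)} = b - b = 0$)
$\sqrt{H{\left(49 \right)} + L{\left(l \right)}} = \sqrt{2 \cdot 49 + 0} = \sqrt{98 + 0} = \sqrt{98} = 7 \sqrt{2}$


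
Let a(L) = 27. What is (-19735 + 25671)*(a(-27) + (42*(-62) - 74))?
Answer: -15736336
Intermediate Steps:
(-19735 + 25671)*(a(-27) + (42*(-62) - 74)) = (-19735 + 25671)*(27 + (42*(-62) - 74)) = 5936*(27 + (-2604 - 74)) = 5936*(27 - 2678) = 5936*(-2651) = -15736336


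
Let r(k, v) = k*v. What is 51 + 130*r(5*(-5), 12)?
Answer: -38949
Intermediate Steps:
51 + 130*r(5*(-5), 12) = 51 + 130*((5*(-5))*12) = 51 + 130*(-25*12) = 51 + 130*(-300) = 51 - 39000 = -38949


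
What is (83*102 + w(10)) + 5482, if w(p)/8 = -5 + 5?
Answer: 13948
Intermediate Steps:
w(p) = 0 (w(p) = 8*(-5 + 5) = 8*0 = 0)
(83*102 + w(10)) + 5482 = (83*102 + 0) + 5482 = (8466 + 0) + 5482 = 8466 + 5482 = 13948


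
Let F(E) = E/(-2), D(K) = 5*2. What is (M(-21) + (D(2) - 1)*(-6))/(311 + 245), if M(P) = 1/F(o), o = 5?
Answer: -68/695 ≈ -0.097842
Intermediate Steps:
D(K) = 10
F(E) = -E/2 (F(E) = E*(-½) = -E/2)
M(P) = -⅖ (M(P) = 1/(-½*5) = 1/(-5/2) = -⅖)
(M(-21) + (D(2) - 1)*(-6))/(311 + 245) = (-⅖ + (10 - 1)*(-6))/(311 + 245) = (-⅖ + 9*(-6))/556 = (-⅖ - 54)*(1/556) = -272/5*1/556 = -68/695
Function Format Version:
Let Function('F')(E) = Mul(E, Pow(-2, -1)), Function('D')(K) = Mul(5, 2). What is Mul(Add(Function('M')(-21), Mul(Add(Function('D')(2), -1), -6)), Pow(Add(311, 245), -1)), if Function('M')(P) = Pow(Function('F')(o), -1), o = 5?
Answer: Rational(-68, 695) ≈ -0.097842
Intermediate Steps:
Function('D')(K) = 10
Function('F')(E) = Mul(Rational(-1, 2), E) (Function('F')(E) = Mul(E, Rational(-1, 2)) = Mul(Rational(-1, 2), E))
Function('M')(P) = Rational(-2, 5) (Function('M')(P) = Pow(Mul(Rational(-1, 2), 5), -1) = Pow(Rational(-5, 2), -1) = Rational(-2, 5))
Mul(Add(Function('M')(-21), Mul(Add(Function('D')(2), -1), -6)), Pow(Add(311, 245), -1)) = Mul(Add(Rational(-2, 5), Mul(Add(10, -1), -6)), Pow(Add(311, 245), -1)) = Mul(Add(Rational(-2, 5), Mul(9, -6)), Pow(556, -1)) = Mul(Add(Rational(-2, 5), -54), Rational(1, 556)) = Mul(Rational(-272, 5), Rational(1, 556)) = Rational(-68, 695)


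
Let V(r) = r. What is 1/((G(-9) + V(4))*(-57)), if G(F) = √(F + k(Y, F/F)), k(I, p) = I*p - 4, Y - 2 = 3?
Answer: I/(114*(√2 - 2*I)) ≈ -0.002924 + 0.0020676*I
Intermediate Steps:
Y = 5 (Y = 2 + 3 = 5)
k(I, p) = -4 + I*p
G(F) = √(1 + F) (G(F) = √(F + (-4 + 5*(F/F))) = √(F + (-4 + 5*1)) = √(F + (-4 + 5)) = √(F + 1) = √(1 + F))
1/((G(-9) + V(4))*(-57)) = 1/((√(1 - 9) + 4)*(-57)) = 1/((√(-8) + 4)*(-57)) = 1/((2*I*√2 + 4)*(-57)) = 1/((4 + 2*I*√2)*(-57)) = 1/(-228 - 114*I*√2)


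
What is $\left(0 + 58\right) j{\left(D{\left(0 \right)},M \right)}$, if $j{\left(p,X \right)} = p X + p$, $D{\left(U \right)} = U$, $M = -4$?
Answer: $0$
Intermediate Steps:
$j{\left(p,X \right)} = p + X p$ ($j{\left(p,X \right)} = X p + p = p + X p$)
$\left(0 + 58\right) j{\left(D{\left(0 \right)},M \right)} = \left(0 + 58\right) 0 \left(1 - 4\right) = 58 \cdot 0 \left(-3\right) = 58 \cdot 0 = 0$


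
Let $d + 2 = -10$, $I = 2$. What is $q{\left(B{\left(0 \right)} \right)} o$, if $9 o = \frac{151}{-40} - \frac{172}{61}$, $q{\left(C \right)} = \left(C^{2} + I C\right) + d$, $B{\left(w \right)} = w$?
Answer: $\frac{16091}{1830} \approx 8.7929$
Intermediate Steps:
$d = -12$ ($d = -2 - 10 = -12$)
$q{\left(C \right)} = -12 + C^{2} + 2 C$ ($q{\left(C \right)} = \left(C^{2} + 2 C\right) - 12 = -12 + C^{2} + 2 C$)
$o = - \frac{16091}{21960}$ ($o = \frac{\frac{151}{-40} - \frac{172}{61}}{9} = \frac{151 \left(- \frac{1}{40}\right) - \frac{172}{61}}{9} = \frac{- \frac{151}{40} - \frac{172}{61}}{9} = \frac{1}{9} \left(- \frac{16091}{2440}\right) = - \frac{16091}{21960} \approx -0.73274$)
$q{\left(B{\left(0 \right)} \right)} o = \left(-12 + 0^{2} + 2 \cdot 0\right) \left(- \frac{16091}{21960}\right) = \left(-12 + 0 + 0\right) \left(- \frac{16091}{21960}\right) = \left(-12\right) \left(- \frac{16091}{21960}\right) = \frac{16091}{1830}$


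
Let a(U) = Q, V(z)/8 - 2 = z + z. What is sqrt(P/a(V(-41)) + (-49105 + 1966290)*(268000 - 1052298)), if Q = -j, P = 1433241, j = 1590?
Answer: I*sqrt(422373701294622910)/530 ≈ 1.2262e+6*I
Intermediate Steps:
Q = -1590 (Q = -1*1590 = -1590)
V(z) = 16 + 16*z (V(z) = 16 + 8*(z + z) = 16 + 8*(2*z) = 16 + 16*z)
a(U) = -1590
sqrt(P/a(V(-41)) + (-49105 + 1966290)*(268000 - 1052298)) = sqrt(1433241/(-1590) + (-49105 + 1966290)*(268000 - 1052298)) = sqrt(1433241*(-1/1590) + 1917185*(-784298)) = sqrt(-477747/530 - 1503644361130) = sqrt(-796931511876647/530) = I*sqrt(422373701294622910)/530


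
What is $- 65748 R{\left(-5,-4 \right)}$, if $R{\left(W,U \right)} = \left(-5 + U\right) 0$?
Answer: $0$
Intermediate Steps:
$R{\left(W,U \right)} = 0$
$- 65748 R{\left(-5,-4 \right)} = \left(-65748\right) 0 = 0$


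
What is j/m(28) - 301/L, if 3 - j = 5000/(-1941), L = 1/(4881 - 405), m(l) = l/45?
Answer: -24407089671/18116 ≈ -1.3473e+6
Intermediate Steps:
m(l) = l/45 (m(l) = l*(1/45) = l/45)
L = 1/4476 ≈ 0.00022341
j = 10823/1941 (j = 3 - 5000/(-1941) = 3 - 5000*(-1)/1941 = 3 - 1*(-5000/1941) = 3 + 5000/1941 = 10823/1941 ≈ 5.5760)
j/m(28) - 301/L = 10823/(1941*(((1/45)*28))) - 301/1/4476 = 10823/(1941*(28/45)) - 301*4476 = (10823/1941)*(45/28) - 1347276 = 162345/18116 - 1347276 = -24407089671/18116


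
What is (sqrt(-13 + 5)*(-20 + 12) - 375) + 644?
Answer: 269 - 16*I*sqrt(2) ≈ 269.0 - 22.627*I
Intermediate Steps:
(sqrt(-13 + 5)*(-20 + 12) - 375) + 644 = (sqrt(-8)*(-8) - 375) + 644 = ((2*I*sqrt(2))*(-8) - 375) + 644 = (-16*I*sqrt(2) - 375) + 644 = (-375 - 16*I*sqrt(2)) + 644 = 269 - 16*I*sqrt(2)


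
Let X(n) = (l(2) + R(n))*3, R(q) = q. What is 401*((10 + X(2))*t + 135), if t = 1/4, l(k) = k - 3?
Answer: 221753/4 ≈ 55438.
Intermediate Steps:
l(k) = -3 + k
X(n) = -3 + 3*n (X(n) = ((-3 + 2) + n)*3 = (-1 + n)*3 = -3 + 3*n)
t = ¼ ≈ 0.25000
401*((10 + X(2))*t + 135) = 401*((10 + (-3 + 3*2))*(¼) + 135) = 401*((10 + (-3 + 6))*(¼) + 135) = 401*((10 + 3)*(¼) + 135) = 401*(13*(¼) + 135) = 401*(13/4 + 135) = 401*(553/4) = 221753/4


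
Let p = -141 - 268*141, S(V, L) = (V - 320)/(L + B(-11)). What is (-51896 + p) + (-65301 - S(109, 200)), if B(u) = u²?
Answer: -49795235/321 ≈ -1.5513e+5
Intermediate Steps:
S(V, L) = (-320 + V)/(121 + L) (S(V, L) = (V - 320)/(L + (-11)²) = (-320 + V)/(L + 121) = (-320 + V)/(121 + L))
p = -37929 (p = -141 - 37788 = -37929)
(-51896 + p) + (-65301 - S(109, 200)) = (-51896 - 37929) + (-65301 - (-320 + 109)/(121 + 200)) = -89825 + (-65301 - (-211)/321) = -89825 + (-65301 - 1*(-211/321)) = -89825 + (-65301 + 211/321) = -89825 - 20961410/321 = -49795235/321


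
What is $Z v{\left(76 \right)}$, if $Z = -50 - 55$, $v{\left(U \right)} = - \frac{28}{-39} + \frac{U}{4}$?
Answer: $- \frac{26915}{13} \approx -2070.4$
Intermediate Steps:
$v{\left(U \right)} = \frac{28}{39} + \frac{U}{4}$ ($v{\left(U \right)} = \left(-28\right) \left(- \frac{1}{39}\right) + U \frac{1}{4} = \frac{28}{39} + \frac{U}{4}$)
$Z = -105$ ($Z = -50 - 55 = -105$)
$Z v{\left(76 \right)} = - 105 \left(\frac{28}{39} + \frac{1}{4} \cdot 76\right) = - 105 \left(\frac{28}{39} + 19\right) = \left(-105\right) \frac{769}{39} = - \frac{26915}{13}$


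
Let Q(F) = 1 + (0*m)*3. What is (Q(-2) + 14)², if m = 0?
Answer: 225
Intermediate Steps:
Q(F) = 1 (Q(F) = 1 + (0*0)*3 = 1 + 0*3 = 1 + 0 = 1)
(Q(-2) + 14)² = (1 + 14)² = 15² = 225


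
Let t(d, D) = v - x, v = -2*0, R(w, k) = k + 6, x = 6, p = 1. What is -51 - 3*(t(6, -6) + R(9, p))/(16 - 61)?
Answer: -764/15 ≈ -50.933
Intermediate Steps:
R(w, k) = 6 + k
v = 0
t(d, D) = -6 (t(d, D) = 0 - 1*6 = 0 - 6 = -6)
-51 - 3*(t(6, -6) + R(9, p))/(16 - 61) = -51 - 3*(-6 + (6 + 1))/(16 - 61) = -51 - 3*(-6 + 7)/(-45) = -51 - 3*(-1)/45 = -51 - 3*(-1/45) = -51 + 1/15 = -764/15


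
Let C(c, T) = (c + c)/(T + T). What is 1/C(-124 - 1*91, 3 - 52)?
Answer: 49/215 ≈ 0.22791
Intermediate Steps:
C(c, T) = c/T (C(c, T) = (2*c)/((2*T)) = (2*c)*(1/(2*T)) = c/T)
1/C(-124 - 1*91, 3 - 52) = 1/((-124 - 1*91)/(3 - 52)) = 1/((-124 - 91)/(-49)) = 1/(-215*(-1/49)) = 1/(215/49) = 49/215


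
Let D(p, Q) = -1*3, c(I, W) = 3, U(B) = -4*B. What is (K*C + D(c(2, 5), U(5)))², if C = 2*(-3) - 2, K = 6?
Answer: 2601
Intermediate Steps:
D(p, Q) = -3
C = -8 (C = -6 - 2 = -8)
(K*C + D(c(2, 5), U(5)))² = (6*(-8) - 3)² = (-48 - 3)² = (-51)² = 2601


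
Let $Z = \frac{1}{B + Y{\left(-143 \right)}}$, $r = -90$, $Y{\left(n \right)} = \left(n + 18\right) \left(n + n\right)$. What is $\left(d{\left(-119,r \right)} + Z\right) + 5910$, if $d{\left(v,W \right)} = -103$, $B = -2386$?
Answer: $\frac{193744749}{33364} \approx 5807.0$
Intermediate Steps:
$Y{\left(n \right)} = 2 n \left(18 + n\right)$ ($Y{\left(n \right)} = \left(18 + n\right) 2 n = 2 n \left(18 + n\right)$)
$Z = \frac{1}{33364}$ ($Z = \frac{1}{-2386 + 2 \left(-143\right) \left(18 - 143\right)} = \frac{1}{-2386 + 2 \left(-143\right) \left(-125\right)} = \frac{1}{-2386 + 35750} = \frac{1}{33364} \approx 2.9972 \cdot 10^{-5}$)
$\left(d{\left(-119,r \right)} + Z\right) + 5910 = \left(-103 + \frac{1}{33364}\right) + 5910 = - \frac{3436491}{33364} + 5910 = \frac{193744749}{33364}$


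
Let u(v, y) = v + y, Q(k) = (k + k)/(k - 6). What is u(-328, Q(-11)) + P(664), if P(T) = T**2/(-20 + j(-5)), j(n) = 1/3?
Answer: -22813382/1003 ≈ -22745.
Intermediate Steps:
Q(k) = 2*k/(-6 + k) (Q(k) = (2*k)/(-6 + k) = 2*k/(-6 + k))
j(n) = 1/3
P(T) = -3*T**2/59 (P(T) = T**2/(-20 + 1/3) = T**2/(-59/3) = T**2*(-3/59) = -3*T**2/59)
u(-328, Q(-11)) + P(664) = (-328 + 2*(-11)/(-6 - 11)) - 3/59*664**2 = (-328 + 2*(-11)/(-17)) - 3/59*440896 = (-328 + 2*(-11)*(-1/17)) - 1322688/59 = (-328 + 22/17) - 1322688/59 = -5554/17 - 1322688/59 = -22813382/1003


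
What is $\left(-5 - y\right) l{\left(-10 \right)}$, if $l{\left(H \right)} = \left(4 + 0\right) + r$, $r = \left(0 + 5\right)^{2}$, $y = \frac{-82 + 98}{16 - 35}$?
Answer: $- \frac{2291}{19} \approx -120.58$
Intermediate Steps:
$y = - \frac{16}{19}$ ($y = \frac{16}{-19} = 16 \left(- \frac{1}{19}\right) = - \frac{16}{19} \approx -0.8421$)
$r = 25$ ($r = 5^{2} = 25$)
$l{\left(H \right)} = 29$ ($l{\left(H \right)} = \left(4 + 0\right) + 25 = 4 + 25 = 29$)
$\left(-5 - y\right) l{\left(-10 \right)} = \left(-5 - - \frac{16}{19}\right) 29 = \left(-5 + \frac{16}{19}\right) 29 = \left(- \frac{79}{19}\right) 29 = - \frac{2291}{19}$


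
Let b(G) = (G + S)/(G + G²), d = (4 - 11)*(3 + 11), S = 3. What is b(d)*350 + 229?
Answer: 153116/679 ≈ 225.50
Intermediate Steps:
d = -98 (d = -7*14 = -98)
b(G) = (3 + G)/(G + G²) (b(G) = (G + 3)/(G + G²) = (3 + G)/(G + G²))
b(d)*350 + 229 = ((3 - 98)/((-98)*(1 - 98)))*350 + 229 = -1/98*(-95)/(-97)*350 + 229 = -1/98*(-1/97)*(-95)*350 + 229 = -95/9506*350 + 229 = -2375/679 + 229 = 153116/679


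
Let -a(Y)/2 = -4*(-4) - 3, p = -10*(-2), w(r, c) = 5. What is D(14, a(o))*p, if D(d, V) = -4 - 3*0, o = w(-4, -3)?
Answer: -80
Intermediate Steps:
o = 5
p = 20
a(Y) = -26 (a(Y) = -2*(-4*(-4) - 3) = -2*(16 - 3) = -2*13 = -26)
D(d, V) = -4 (D(d, V) = -4 + 0 = -4)
D(14, a(o))*p = -4*20 = -80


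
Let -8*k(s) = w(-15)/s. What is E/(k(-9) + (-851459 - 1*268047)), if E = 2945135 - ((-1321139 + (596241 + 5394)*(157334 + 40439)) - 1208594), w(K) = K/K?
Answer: 8566681247064/80604431 ≈ 1.0628e+5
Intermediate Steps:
w(K) = 1
k(s) = -1/(8*s)
E = -118981683987 (E = 2945135 - ((-1321139 + 601635*197773) - 1208594) = 2945135 - ((-1321139 + 118987158855) - 1208594) = 2945135 - (118985837716 - 1208594) = 2945135 - 1*118984629122 = 2945135 - 118984629122 = -118981683987)
E/(k(-9) + (-851459 - 1*268047)) = -118981683987/(-⅛/(-9) + (-851459 - 1*268047)) = -118981683987/(-⅛*(-⅑) + (-851459 - 268047)) = -118981683987/(1/72 - 1119506) = -118981683987/(-80604431/72) = -118981683987*(-72/80604431) = 8566681247064/80604431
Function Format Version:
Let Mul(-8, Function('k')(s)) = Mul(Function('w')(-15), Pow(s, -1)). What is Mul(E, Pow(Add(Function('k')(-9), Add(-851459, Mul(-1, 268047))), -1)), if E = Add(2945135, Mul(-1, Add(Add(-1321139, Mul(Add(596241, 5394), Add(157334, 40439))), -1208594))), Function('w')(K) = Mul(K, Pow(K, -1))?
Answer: Rational(8566681247064, 80604431) ≈ 1.0628e+5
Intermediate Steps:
Function('w')(K) = 1
Function('k')(s) = Mul(Rational(-1, 8), Pow(s, -1)) (Function('k')(s) = Mul(Rational(-1, 8), Mul(1, Pow(s, -1))) = Mul(Rational(-1, 8), Pow(s, -1)))
E = -118981683987 (E = Add(2945135, Mul(-1, Add(Add(-1321139, Mul(601635, 197773)), -1208594))) = Add(2945135, Mul(-1, Add(Add(-1321139, 118987158855), -1208594))) = Add(2945135, Mul(-1, Add(118985837716, -1208594))) = Add(2945135, Mul(-1, 118984629122)) = Add(2945135, -118984629122) = -118981683987)
Mul(E, Pow(Add(Function('k')(-9), Add(-851459, Mul(-1, 268047))), -1)) = Mul(-118981683987, Pow(Add(Mul(Rational(-1, 8), Pow(-9, -1)), Add(-851459, Mul(-1, 268047))), -1)) = Mul(-118981683987, Pow(Add(Mul(Rational(-1, 8), Rational(-1, 9)), Add(-851459, -268047)), -1)) = Mul(-118981683987, Pow(Add(Rational(1, 72), -1119506), -1)) = Mul(-118981683987, Pow(Rational(-80604431, 72), -1)) = Mul(-118981683987, Rational(-72, 80604431)) = Rational(8566681247064, 80604431)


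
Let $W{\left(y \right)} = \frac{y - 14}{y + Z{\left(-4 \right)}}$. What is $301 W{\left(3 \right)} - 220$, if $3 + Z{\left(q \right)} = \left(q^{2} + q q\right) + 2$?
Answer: $- \frac{10791}{34} \approx -317.38$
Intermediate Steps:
$Z{\left(q \right)} = -1 + 2 q^{2}$ ($Z{\left(q \right)} = -3 + \left(\left(q^{2} + q q\right) + 2\right) = -3 + \left(\left(q^{2} + q^{2}\right) + 2\right) = -3 + \left(2 q^{2} + 2\right) = -3 + \left(2 + 2 q^{2}\right) = -1 + 2 q^{2}$)
$W{\left(y \right)} = \frac{-14 + y}{31 + y}$ ($W{\left(y \right)} = \frac{y - 14}{y - \left(1 - 2 \left(-4\right)^{2}\right)} = \frac{-14 + y}{y + \left(-1 + 2 \cdot 16\right)} = \frac{-14 + y}{y + \left(-1 + 32\right)} = \frac{-14 + y}{y + 31} = \frac{-14 + y}{31 + y}$)
$301 W{\left(3 \right)} - 220 = 301 \frac{-14 + 3}{31 + 3} - 220 = 301 \cdot \frac{1}{34} \left(-11\right) - 220 = 301 \left(- \frac{11}{34}\right) - 220 = - \frac{3311}{34} - 220 = - \frac{10791}{34}$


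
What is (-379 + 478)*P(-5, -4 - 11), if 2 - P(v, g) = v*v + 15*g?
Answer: 19998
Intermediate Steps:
P(v, g) = 2 - v**2 - 15*g (P(v, g) = 2 - (v*v + 15*g) = 2 - (v**2 + 15*g) = 2 + (-v**2 - 15*g) = 2 - v**2 - 15*g)
(-379 + 478)*P(-5, -4 - 11) = (-379 + 478)*(2 - 1*(-5)**2 - 15*(-4 - 11)) = 99*(2 - 1*25 - 15*(-15)) = 99*(2 - 25 + 225) = 99*202 = 19998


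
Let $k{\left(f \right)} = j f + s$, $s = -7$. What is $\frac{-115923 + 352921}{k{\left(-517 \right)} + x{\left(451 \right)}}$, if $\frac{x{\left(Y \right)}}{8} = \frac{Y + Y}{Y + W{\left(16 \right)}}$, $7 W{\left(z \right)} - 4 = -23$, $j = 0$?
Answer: $\frac{371849862}{14273} \approx 26053.0$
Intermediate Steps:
$W{\left(z \right)} = - \frac{19}{7}$ ($W{\left(z \right)} = \frac{4}{7} + \frac{1}{7} \left(-23\right) = \frac{4}{7} - \frac{23}{7} = - \frac{19}{7}$)
$x{\left(Y \right)} = \frac{16 Y}{- \frac{19}{7} + Y}$ ($x{\left(Y \right)} = 8 \frac{Y + Y}{Y - \frac{19}{7}} = 8 \frac{2 Y}{- \frac{19}{7} + Y} = \frac{16 Y}{- \frac{19}{7} + Y}$)
$k{\left(f \right)} = -7$ ($k{\left(f \right)} = 0 f - 7 = 0 - 7 = -7$)
$\frac{-115923 + 352921}{k{\left(-517 \right)} + x{\left(451 \right)}} = \frac{-115923 + 352921}{-7 + 112 \cdot 451 \frac{1}{-19 + 7 \cdot 451}} = \frac{236998}{-7 + 112 \cdot 451 \frac{1}{-19 + 3157}} = \frac{236998}{-7 + 112 \cdot 451 \cdot \frac{1}{3138}} = \frac{236998}{-7 + \frac{25256}{1569}} = \frac{236998}{\frac{14273}{1569}} = 236998 \cdot \frac{1569}{14273} = \frac{371849862}{14273}$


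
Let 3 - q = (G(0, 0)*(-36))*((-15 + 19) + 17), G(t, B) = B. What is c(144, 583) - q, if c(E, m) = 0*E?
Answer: -3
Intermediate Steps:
c(E, m) = 0
q = 3 (q = 3 - 0*(-36)*((-15 + 19) + 17) = 3 - 0*(4 + 17) = 3 - 0*21 = 3 - 1*0 = 3 + 0 = 3)
c(144, 583) - q = 0 - 1*3 = 0 - 3 = -3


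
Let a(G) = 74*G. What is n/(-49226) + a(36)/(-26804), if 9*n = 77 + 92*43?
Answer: -322085777/2968770834 ≈ -0.10849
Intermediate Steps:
n = 4033/9 (n = (77 + 92*43)/9 = (77 + 3956)/9 = (1/9)*4033 = 4033/9 ≈ 448.11)
n/(-49226) + a(36)/(-26804) = (4033/9)/(-49226) + (74*36)/(-26804) = (4033/9)*(-1/49226) + 2664*(-1/26804) = -4033/443034 - 666/6701 = -322085777/2968770834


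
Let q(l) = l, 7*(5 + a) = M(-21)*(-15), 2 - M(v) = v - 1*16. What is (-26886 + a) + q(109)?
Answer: -188059/7 ≈ -26866.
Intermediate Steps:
M(v) = 18 - v (M(v) = 2 - (v - 1*16) = 2 - (v - 16) = 2 - (-16 + v) = 2 + (16 - v) = 18 - v)
a = -620/7 (a = -5 + ((18 - 1*(-21))*(-15))/7 = -5 + ((18 + 21)*(-15))/7 = -5 + (39*(-15))/7 = -5 + (⅐)*(-585) = -5 - 585/7 = -620/7 ≈ -88.571)
(-26886 + a) + q(109) = (-26886 - 620/7) + 109 = -188822/7 + 109 = -188059/7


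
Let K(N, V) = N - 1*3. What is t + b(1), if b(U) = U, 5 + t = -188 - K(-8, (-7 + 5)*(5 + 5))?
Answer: -181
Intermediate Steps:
K(N, V) = -3 + N (K(N, V) = N - 3 = -3 + N)
t = -182 (t = -5 + (-188 - (-3 - 8)) = -5 + (-188 - 1*(-11)) = -5 + (-188 + 11) = -5 - 177 = -182)
t + b(1) = -182 + 1 = -181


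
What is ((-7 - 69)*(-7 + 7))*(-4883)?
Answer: 0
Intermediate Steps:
((-7 - 69)*(-7 + 7))*(-4883) = -76*0*(-4883) = 0*(-4883) = 0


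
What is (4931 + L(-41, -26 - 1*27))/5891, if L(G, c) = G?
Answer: 4890/5891 ≈ 0.83008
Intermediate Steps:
(4931 + L(-41, -26 - 1*27))/5891 = (4931 - 41)/5891 = 4890*(1/5891) = 4890/5891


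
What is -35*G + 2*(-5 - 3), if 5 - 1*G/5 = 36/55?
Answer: -8541/11 ≈ -776.45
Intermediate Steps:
G = 239/11 (G = 25 - 180/55 = 25 - 5*36/55 = 25 - 36/11 = 239/11 ≈ 21.727)
-35*G + 2*(-5 - 3) = -35*239/11 + 2*(-5 - 3) = -8365/11 + 2*(-8) = -8365/11 - 16 = -8541/11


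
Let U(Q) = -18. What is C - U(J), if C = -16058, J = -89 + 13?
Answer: -16040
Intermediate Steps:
J = -76
C - U(J) = -16058 - 1*(-18) = -16058 + 18 = -16040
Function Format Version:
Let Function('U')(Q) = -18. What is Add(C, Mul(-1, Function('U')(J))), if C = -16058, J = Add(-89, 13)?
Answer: -16040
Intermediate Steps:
J = -76
Add(C, Mul(-1, Function('U')(J))) = Add(-16058, Mul(-1, -18)) = Add(-16058, 18) = -16040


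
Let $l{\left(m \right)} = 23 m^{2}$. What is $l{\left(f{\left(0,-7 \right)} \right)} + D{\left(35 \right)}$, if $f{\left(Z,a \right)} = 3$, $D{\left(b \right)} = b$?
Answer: $242$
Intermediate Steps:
$l{\left(f{\left(0,-7 \right)} \right)} + D{\left(35 \right)} = 23 \cdot 3^{2} + 35 = 23 \cdot 9 + 35 = 207 + 35 = 242$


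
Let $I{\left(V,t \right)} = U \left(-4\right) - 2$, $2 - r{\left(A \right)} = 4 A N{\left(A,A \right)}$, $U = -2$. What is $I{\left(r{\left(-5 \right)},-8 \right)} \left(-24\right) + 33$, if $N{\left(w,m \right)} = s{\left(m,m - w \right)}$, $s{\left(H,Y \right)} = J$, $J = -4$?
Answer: $-111$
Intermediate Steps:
$s{\left(H,Y \right)} = -4$
$N{\left(w,m \right)} = -4$
$r{\left(A \right)} = 2 + 16 A$ ($r{\left(A \right)} = 2 - 4 A \left(-4\right) = 2 - - 16 A = 2 + 16 A$)
$I{\left(V,t \right)} = 6$ ($I{\left(V,t \right)} = \left(-2\right) \left(-4\right) - 2 = 8 - 2 = 6$)
$I{\left(r{\left(-5 \right)},-8 \right)} \left(-24\right) + 33 = 6 \left(-24\right) + 33 = -144 + 33 = -111$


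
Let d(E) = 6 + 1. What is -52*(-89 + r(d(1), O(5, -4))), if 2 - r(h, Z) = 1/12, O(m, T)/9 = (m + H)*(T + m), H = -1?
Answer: 13585/3 ≈ 4528.3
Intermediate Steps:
d(E) = 7
O(m, T) = 9*(-1 + m)*(T + m) (O(m, T) = 9*((m - 1)*(T + m)) = 9*((-1 + m)*(T + m)) = 9*(-1 + m)*(T + m))
r(h, Z) = 23/12 (r(h, Z) = 2 - 1/12 = 23/12)
-52*(-89 + r(d(1), O(5, -4))) = -52*(-89 + 23/12) = -52*(-1045/12) = 13585/3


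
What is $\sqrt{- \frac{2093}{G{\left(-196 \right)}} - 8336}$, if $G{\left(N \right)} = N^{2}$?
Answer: $\frac{i \sqrt{320237869}}{196} \approx 91.302 i$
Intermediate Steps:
$\sqrt{- \frac{2093}{G{\left(-196 \right)}} - 8336} = \sqrt{- \frac{2093}{\left(-196\right)^{2}} - 8336} = \sqrt{- \frac{2093}{38416} - 8336} = \sqrt{\left(-2093\right) \frac{1}{38416} - 8336} = \sqrt{- \frac{299}{5488} - 8336} = \sqrt{- \frac{45748267}{5488}} = \frac{i \sqrt{320237869}}{196}$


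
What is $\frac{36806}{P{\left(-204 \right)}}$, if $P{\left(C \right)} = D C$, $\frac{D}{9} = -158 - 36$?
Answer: $\frac{18403}{178092} \approx 0.10333$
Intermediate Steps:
$D = -1746$ ($D = 9 \left(-158 - 36\right) = 9 \left(-194\right) = -1746$)
$P{\left(C \right)} = - 1746 C$
$\frac{36806}{P{\left(-204 \right)}} = \frac{36806}{\left(-1746\right) \left(-204\right)} = \frac{36806}{356184} = 36806 \cdot \frac{1}{356184} = \frac{18403}{178092}$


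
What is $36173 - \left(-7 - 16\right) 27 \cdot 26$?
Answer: $52319$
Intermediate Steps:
$36173 - \left(-7 - 16\right) 27 \cdot 26 = 36173 - \left(-23\right) 27 \cdot 26 = 36173 - \left(-621\right) 26 = 36173 - -16146 = 36173 + 16146 = 52319$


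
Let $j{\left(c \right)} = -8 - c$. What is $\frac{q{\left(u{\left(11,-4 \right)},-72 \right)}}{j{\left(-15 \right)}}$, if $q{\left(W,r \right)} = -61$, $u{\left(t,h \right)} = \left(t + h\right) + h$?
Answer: $- \frac{61}{7} \approx -8.7143$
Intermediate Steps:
$u{\left(t,h \right)} = t + 2 h$ ($u{\left(t,h \right)} = \left(h + t\right) + h = t + 2 h$)
$\frac{q{\left(u{\left(11,-4 \right)},-72 \right)}}{j{\left(-15 \right)}} = - \frac{61}{-8 - -15} = - \frac{61}{-8 + 15} = - \frac{61}{7}$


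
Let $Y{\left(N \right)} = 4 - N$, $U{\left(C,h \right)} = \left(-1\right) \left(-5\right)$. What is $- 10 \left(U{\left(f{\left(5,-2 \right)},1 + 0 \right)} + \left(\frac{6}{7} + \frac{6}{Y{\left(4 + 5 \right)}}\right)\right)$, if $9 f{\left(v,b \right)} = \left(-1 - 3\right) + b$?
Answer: $- \frac{326}{7} \approx -46.571$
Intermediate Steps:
$f{\left(v,b \right)} = - \frac{4}{9} + \frac{b}{9}$ ($f{\left(v,b \right)} = \frac{\left(-1 - 3\right) + b}{9} = \frac{-4 + b}{9} = - \frac{4}{9} + \frac{b}{9}$)
$U{\left(C,h \right)} = 5$
$- 10 \left(U{\left(f{\left(5,-2 \right)},1 + 0 \right)} + \left(\frac{6}{7} + \frac{6}{Y{\left(4 + 5 \right)}}\right)\right) = - 10 \left(5 + \left(\frac{6}{7} + \frac{6}{4 - \left(4 + 5\right)}\right)\right) = - 10 \left(5 + \left(6 \cdot \frac{1}{7} + \frac{6}{4 - 9}\right)\right) = - 10 \left(5 + \left(\frac{6}{7} + \frac{6}{4 - 9}\right)\right) = - 10 \left(5 + \left(\frac{6}{7} + \frac{6}{-5}\right)\right) = - 10 \left(5 + \left(\frac{6}{7} + 6 \left(- \frac{1}{5}\right)\right)\right) = - 10 \left(5 + \left(\frac{6}{7} - \frac{6}{5}\right)\right) = - 10 \left(5 - \frac{12}{35}\right) = \left(-10\right) \frac{163}{35} = - \frac{326}{7}$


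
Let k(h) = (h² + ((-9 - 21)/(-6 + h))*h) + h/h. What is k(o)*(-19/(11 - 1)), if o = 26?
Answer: -6061/5 ≈ -1212.2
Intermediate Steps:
k(h) = 1 + h² - 30*h/(-6 + h) (k(h) = (h² + (-30/(-6 + h))*h) + 1 = (h² - 30*h/(-6 + h)) + 1 = 1 + h² - 30*h/(-6 + h))
k(o)*(-19/(11 - 1)) = ((-6 + 26³ - 29*26 - 6*26²)/(-6 + 26))*(-19/(11 - 1)) = ((-6 + 17576 - 754 - 6*676)/20)*(-19/10) = ((-6 + 17576 - 754 - 4056)/20)*(-19*⅒) = ((1/20)*12760)*(-19/10) = 638*(-19/10) = -6061/5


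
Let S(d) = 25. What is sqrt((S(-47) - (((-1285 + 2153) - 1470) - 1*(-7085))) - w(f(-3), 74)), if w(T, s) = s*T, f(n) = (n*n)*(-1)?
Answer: 4*I*sqrt(362) ≈ 76.105*I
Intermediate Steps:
f(n) = -n**2 (f(n) = n**2*(-1) = -n**2)
w(T, s) = T*s
sqrt((S(-47) - (((-1285 + 2153) - 1470) - 1*(-7085))) - w(f(-3), 74)) = sqrt((25 - (((-1285 + 2153) - 1470) - 1*(-7085))) - (-1*(-3)**2)*74) = sqrt((25 - ((868 - 1470) + 7085)) - (-1*9)*74) = sqrt((25 - (-602 + 7085)) - (-9)*74) = sqrt((25 - 1*6483) - 1*(-666)) = sqrt((25 - 6483) + 666) = sqrt(-6458 + 666) = sqrt(-5792) = 4*I*sqrt(362)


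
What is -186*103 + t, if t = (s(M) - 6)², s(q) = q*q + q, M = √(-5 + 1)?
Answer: -19062 - 40*I ≈ -19062.0 - 40.0*I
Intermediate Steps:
M = 2*I (M = √(-4) = 2*I ≈ 2.0*I)
s(q) = q + q² (s(q) = q² + q = q + q²)
t = (-6 + 2*I*(1 + 2*I))² (t = ((2*I)*(1 + 2*I) - 6)² = (2*I*(1 + 2*I) - 6)² = (-6 + 2*I*(1 + 2*I))² ≈ 96.0 - 40.0*I)
-186*103 + t = -186*103 + (96 - 40*I) = -19158 + (96 - 40*I) = -19062 - 40*I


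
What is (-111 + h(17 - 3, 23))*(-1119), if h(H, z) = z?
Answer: 98472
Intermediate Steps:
(-111 + h(17 - 3, 23))*(-1119) = (-111 + 23)*(-1119) = -88*(-1119) = 98472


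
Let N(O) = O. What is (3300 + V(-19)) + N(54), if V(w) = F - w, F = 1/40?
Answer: 134921/40 ≈ 3373.0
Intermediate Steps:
F = 1/40 ≈ 0.025000
V(w) = 1/40 - w
(3300 + V(-19)) + N(54) = (3300 + (1/40 - 1*(-19))) + 54 = (3300 + (1/40 + 19)) + 54 = (3300 + 761/40) + 54 = 132761/40 + 54 = 134921/40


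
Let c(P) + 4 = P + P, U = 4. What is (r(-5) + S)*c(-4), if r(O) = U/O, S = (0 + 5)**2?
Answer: -1452/5 ≈ -290.40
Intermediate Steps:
S = 25 (S = 5**2 = 25)
c(P) = -4 + 2*P (c(P) = -4 + (P + P) = -4 + 2*P)
r(O) = 4/O
(r(-5) + S)*c(-4) = (4/(-5) + 25)*(-4 + 2*(-4)) = (4*(-1/5) + 25)*(-4 - 8) = (-4/5 + 25)*(-12) = (121/5)*(-12) = -1452/5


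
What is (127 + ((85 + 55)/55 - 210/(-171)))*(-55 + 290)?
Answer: 19268825/627 ≈ 30732.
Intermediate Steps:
(127 + ((85 + 55)/55 - 210/(-171)))*(-55 + 290) = (127 + (140*(1/55) - 210*(-1/171)))*235 = (127 + (28/11 + 70/57))*235 = (127 + 2366/627)*235 = (81995/627)*235 = 19268825/627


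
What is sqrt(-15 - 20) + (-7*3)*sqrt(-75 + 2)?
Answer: I*(sqrt(35) - 21*sqrt(73)) ≈ -173.51*I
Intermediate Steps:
sqrt(-15 - 20) + (-7*3)*sqrt(-75 + 2) = sqrt(-35) - 21*I*sqrt(73) = I*sqrt(35) - 21*I*sqrt(73)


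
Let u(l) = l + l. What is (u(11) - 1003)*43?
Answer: -42183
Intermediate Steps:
u(l) = 2*l
(u(11) - 1003)*43 = (2*11 - 1003)*43 = (22 - 1003)*43 = -981*43 = -42183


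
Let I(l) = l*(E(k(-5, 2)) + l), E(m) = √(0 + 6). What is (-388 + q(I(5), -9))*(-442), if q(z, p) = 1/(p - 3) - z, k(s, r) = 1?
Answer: 1095497/6 + 2210*√6 ≈ 1.8800e+5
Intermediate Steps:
E(m) = √6
I(l) = l*(l + √6) (I(l) = l*(√6 + l) = l*(l + √6))
q(z, p) = 1/(-3 + p) - z
(-388 + q(I(5), -9))*(-442) = (-388 + (1 + 3*(5*(5 + √6)) - 1*(-9)*5*(5 + √6))/(-3 - 9))*(-442) = (-388 + (1 + 3*(25 + 5*√6) - 1*(-9)*(25 + 5*√6))/(-12))*(-442) = (-388 - (1 + (75 + 15*√6) + (225 + 45*√6))/12)*(-442) = (-388 - (301 + 60*√6)/12)*(-442) = (-388 + (-301/12 - 5*√6))*(-442) = (-4957/12 - 5*√6)*(-442) = 1095497/6 + 2210*√6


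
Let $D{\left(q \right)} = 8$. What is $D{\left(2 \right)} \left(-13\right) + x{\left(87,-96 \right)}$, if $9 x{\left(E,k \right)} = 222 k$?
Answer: $-2472$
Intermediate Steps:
$x{\left(E,k \right)} = \frac{74 k}{3}$ ($x{\left(E,k \right)} = \frac{222 k}{9} = \frac{74 k}{3}$)
$D{\left(2 \right)} \left(-13\right) + x{\left(87,-96 \right)} = 8 \left(-13\right) + \frac{74}{3} \left(-96\right) = -104 - 2368 = -2472$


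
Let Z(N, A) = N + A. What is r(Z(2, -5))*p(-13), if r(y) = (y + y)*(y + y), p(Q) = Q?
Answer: -468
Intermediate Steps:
Z(N, A) = A + N
r(y) = 4*y² (r(y) = (2*y)*(2*y) = 4*y²)
r(Z(2, -5))*p(-13) = (4*(-5 + 2)²)*(-13) = (4*(-3)²)*(-13) = (4*9)*(-13) = 36*(-13) = -468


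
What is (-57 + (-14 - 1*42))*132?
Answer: -14916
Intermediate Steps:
(-57 + (-14 - 1*42))*132 = (-57 + (-14 - 42))*132 = (-57 - 56)*132 = -113*132 = -14916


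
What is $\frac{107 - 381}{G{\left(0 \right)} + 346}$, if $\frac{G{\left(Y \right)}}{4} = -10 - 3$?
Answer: $- \frac{137}{147} \approx -0.93197$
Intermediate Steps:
$G{\left(Y \right)} = -52$ ($G{\left(Y \right)} = 4 \left(-10 - 3\right) = 4 \left(-13\right) = -52$)
$\frac{107 - 381}{G{\left(0 \right)} + 346} = \frac{107 - 381}{-52 + 346} = - \frac{274}{294} = \left(-274\right) \frac{1}{294} = - \frac{137}{147}$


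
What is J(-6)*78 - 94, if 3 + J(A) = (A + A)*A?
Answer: 5288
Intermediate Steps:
J(A) = -3 + 2*A² (J(A) = -3 + (A + A)*A = -3 + (2*A)*A = -3 + 2*A²)
J(-6)*78 - 94 = (-3 + 2*(-6)²)*78 - 94 = (-3 + 2*36)*78 - 94 = (-3 + 72)*78 - 94 = 69*78 - 94 = 5382 - 94 = 5288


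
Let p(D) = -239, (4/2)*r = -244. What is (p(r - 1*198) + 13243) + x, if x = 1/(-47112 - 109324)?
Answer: 2034293743/156436 ≈ 13004.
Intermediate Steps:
r = -122 (r = (1/2)*(-244) = -122)
x = -1/156436 (x = 1/(-156436) = -1/156436 ≈ -6.3924e-6)
(p(r - 1*198) + 13243) + x = (-239 + 13243) - 1/156436 = 13004 - 1/156436 = 2034293743/156436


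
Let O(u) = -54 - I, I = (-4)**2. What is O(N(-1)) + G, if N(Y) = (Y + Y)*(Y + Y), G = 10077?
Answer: 10007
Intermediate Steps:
I = 16
N(Y) = 4*Y**2 (N(Y) = (2*Y)*(2*Y) = 4*Y**2)
O(u) = -70 (O(u) = -54 - 1*16 = -54 - 16 = -70)
O(N(-1)) + G = -70 + 10077 = 10007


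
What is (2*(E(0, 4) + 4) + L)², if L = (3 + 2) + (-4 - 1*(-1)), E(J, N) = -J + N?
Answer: 324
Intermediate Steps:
E(J, N) = N - J
L = 2 (L = 5 + (-4 + 1) = 5 - 3 = 2)
(2*(E(0, 4) + 4) + L)² = (2*((4 - 1*0) + 4) + 2)² = (2*((4 + 0) + 4) + 2)² = (2*(4 + 4) + 2)² = (2*8 + 2)² = (16 + 2)² = 18² = 324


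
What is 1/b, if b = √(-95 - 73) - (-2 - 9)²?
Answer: -121/14809 - 2*I*√42/14809 ≈ -0.0081707 - 0.00087524*I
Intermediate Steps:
b = -121 + 2*I*√42 (b = √(-168) - 1*(-11)² = 2*I*√42 - 1*121 = 2*I*√42 - 121 = -121 + 2*I*√42 ≈ -121.0 + 12.961*I)
1/b = 1/(-121 + 2*I*√42)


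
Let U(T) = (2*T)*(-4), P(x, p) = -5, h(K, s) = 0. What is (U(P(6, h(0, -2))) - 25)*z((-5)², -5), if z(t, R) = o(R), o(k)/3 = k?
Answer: -225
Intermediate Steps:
o(k) = 3*k
z(t, R) = 3*R
U(T) = -8*T
(U(P(6, h(0, -2))) - 25)*z((-5)², -5) = (-8*(-5) - 25)*(3*(-5)) = (40 - 25)*(-15) = 15*(-15) = -225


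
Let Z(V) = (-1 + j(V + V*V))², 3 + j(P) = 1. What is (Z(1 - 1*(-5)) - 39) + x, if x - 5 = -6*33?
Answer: -223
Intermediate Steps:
j(P) = -2 (j(P) = -3 + 1 = -2)
x = -193 (x = 5 - 6*33 = 5 - 198 = -193)
Z(V) = 9 (Z(V) = (-1 - 2)² = (-3)² = 9)
(Z(1 - 1*(-5)) - 39) + x = (9 - 39) - 193 = -30 - 193 = -223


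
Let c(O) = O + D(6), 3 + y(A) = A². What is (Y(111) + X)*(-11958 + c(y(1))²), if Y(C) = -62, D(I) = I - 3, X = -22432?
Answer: 268960758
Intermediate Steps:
D(I) = -3 + I
y(A) = -3 + A²
c(O) = 3 + O (c(O) = O + (-3 + 6) = O + 3 = 3 + O)
(Y(111) + X)*(-11958 + c(y(1))²) = (-62 - 22432)*(-11958 + (3 + (-3 + 1²))²) = -22494*(-11958 + (3 + (-3 + 1))²) = -22494*(-11958 + (3 - 2)²) = -22494*(-11958 + 1²) = -22494*(-11958 + 1) = -22494*(-11957) = 268960758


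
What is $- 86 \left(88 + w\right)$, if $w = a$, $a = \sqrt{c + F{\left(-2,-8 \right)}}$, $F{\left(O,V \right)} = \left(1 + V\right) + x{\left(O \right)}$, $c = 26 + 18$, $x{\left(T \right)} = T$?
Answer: $-7568 - 86 \sqrt{35} \approx -8076.8$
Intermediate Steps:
$c = 44$
$F{\left(O,V \right)} = 1 + O + V$ ($F{\left(O,V \right)} = \left(1 + V\right) + O = 1 + O + V$)
$a = \sqrt{35}$ ($a = \sqrt{44 - 9} = \sqrt{35} \approx 5.9161$)
$w = \sqrt{35} \approx 5.9161$
$- 86 \left(88 + w\right) = - 86 \left(88 + \sqrt{35}\right) = -7568 - 86 \sqrt{35}$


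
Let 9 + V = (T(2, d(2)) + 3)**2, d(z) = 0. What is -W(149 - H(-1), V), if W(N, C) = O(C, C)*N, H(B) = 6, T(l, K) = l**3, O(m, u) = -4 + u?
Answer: -15444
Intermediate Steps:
V = 112 (V = -9 + (2**3 + 3)**2 = -9 + (8 + 3)**2 = -9 + 11**2 = -9 + 121 = 112)
W(N, C) = N*(-4 + C) (W(N, C) = (-4 + C)*N = N*(-4 + C))
-W(149 - H(-1), V) = -(149 - 1*6)*(-4 + 112) = -(149 - 6)*108 = -143*108 = -1*15444 = -15444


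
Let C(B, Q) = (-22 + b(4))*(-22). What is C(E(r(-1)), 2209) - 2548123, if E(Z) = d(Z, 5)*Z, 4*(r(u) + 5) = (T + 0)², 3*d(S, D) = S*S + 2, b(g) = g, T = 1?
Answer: -2547727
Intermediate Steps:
d(S, D) = ⅔ + S²/3 (d(S, D) = (S*S + 2)/3 = (S² + 2)/3 = (2 + S²)/3 = ⅔ + S²/3)
r(u) = -19/4 (r(u) = -5 + (1 + 0)²/4 = -5 + (¼)*1² = -5 + (¼)*1 = -5 + ¼ = -19/4)
E(Z) = Z*(⅔ + Z²/3) (E(Z) = (⅔ + Z²/3)*Z = Z*(⅔ + Z²/3))
C(B, Q) = 396 (C(B, Q) = (-22 + 4)*(-22) = -18*(-22) = 396)
C(E(r(-1)), 2209) - 2548123 = 396 - 2548123 = -2547727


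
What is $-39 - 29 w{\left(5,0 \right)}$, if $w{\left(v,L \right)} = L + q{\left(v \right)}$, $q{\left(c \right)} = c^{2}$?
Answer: $-764$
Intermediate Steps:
$w{\left(v,L \right)} = L + v^{2}$
$-39 - 29 w{\left(5,0 \right)} = -39 - 29 \left(0 + 5^{2}\right) = -39 - 29 \left(0 + 25\right) = -39 - 725 = -764$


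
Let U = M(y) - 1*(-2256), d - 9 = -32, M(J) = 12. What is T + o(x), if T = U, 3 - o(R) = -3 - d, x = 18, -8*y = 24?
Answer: 2251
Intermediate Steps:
y = -3 (y = -⅛*24 = -3)
d = -23 (d = 9 - 32 = -23)
U = 2268 (U = 12 - 1*(-2256) = 12 + 2256 = 2268)
o(R) = -17 (o(R) = 3 - (-3 - 1*(-23)) = 3 - (-3 + 23) = 3 - 1*20 = 3 - 20 = -17)
T = 2268
T + o(x) = 2268 - 17 = 2251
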